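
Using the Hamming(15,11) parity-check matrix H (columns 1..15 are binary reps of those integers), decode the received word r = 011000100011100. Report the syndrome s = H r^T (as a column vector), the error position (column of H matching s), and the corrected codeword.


s = (1, 1, 0, 0)^T, error position = 12, corrected codeword c = 011000100010100

Compute s = H r^T mod 2 one row at a time:
  s_1 = 0 + 0 + 0 + 1 + 1 + 1 + 0 + 0 = 3 ≡ 1 (mod 2).
  s_2 = 0 + 0 + 0 + 1 + 1 + 1 + 0 + 0 = 3 ≡ 1 (mod 2).
  s_3 = 1 + 1 + 0 + 1 + 0 + 1 + 0 + 0 = 4 ≡ 0 (mod 2).
  s_4 = 0 + 1 + 0 + 1 + 0 + 1 + 1 + 0 = 4 ≡ 0 (mod 2).
s = (1, 1, 0, 0)^T — this equals column 12 of H (binary 1100), so error is at position 12.
Correct: flip bit 12 of r = 011000100011100 to get c = 011000100010100.


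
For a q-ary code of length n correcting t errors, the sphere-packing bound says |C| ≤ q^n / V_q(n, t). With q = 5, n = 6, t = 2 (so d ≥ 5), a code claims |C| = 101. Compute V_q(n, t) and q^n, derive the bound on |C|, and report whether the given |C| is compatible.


V_q(n, t) = 265, q^n = 15625, Hamming bound = 58, |C| = 101 > bound (violated).

Step 1: Compute V_q(n, t) = Σ_{j=0}^2 C(n, j) (q−1)^j.
  j = 0: C(6,0)·(4)^0 = 1·1 = 1.
  j = 1: C(6,1)·(4)^1 = 6·4 = 24.
  j = 2: C(6,2)·(4)^2 = 15·16 = 240.
  V_q(n, t) = 1 + 24 + 240 = 265.
Step 2: q^n = 5^6 = 15625.
Step 3: Hamming bound ⌊q^n / V_q(n,t)⌋ = ⌊15625/265⌋ = 58.
Step 4: Compare |C| = 101 to 58: violated.
The claimed |C| lies above the Hamming bound, so no 5-ary code of length 6 with d ≥ 5 can have 101 codewords.


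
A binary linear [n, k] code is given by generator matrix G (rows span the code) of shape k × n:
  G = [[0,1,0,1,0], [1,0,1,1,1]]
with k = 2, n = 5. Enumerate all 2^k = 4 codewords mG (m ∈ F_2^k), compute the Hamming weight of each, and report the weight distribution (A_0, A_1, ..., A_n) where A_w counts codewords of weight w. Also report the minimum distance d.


Weight distribution: A_0 = 1, A_2 = 1, A_4 = 2. Minimum distance d = 2.

Enumerate all 2^2 = 4 messages m ∈ F_2^2.
For each, compute codeword c = mG in F_2^5, then tally its weight.
  m = 00 → c = 00000, weight = 0.
  m = 10 → c = 01010, weight = 2.
  m = 01 → c = 10111, weight = 4.
  m = 11 → c = 11101, weight = 4.
Tally weights:
  weight 0: 1 codewords.
  weight 2: 1 codewords.
  weight 4: 2 codewords.
Minimum distance d = smallest w > 0 with A_w > 0 = 2.
Sanity: Σ A_w = 4 = 2^2 = 4 ✓.


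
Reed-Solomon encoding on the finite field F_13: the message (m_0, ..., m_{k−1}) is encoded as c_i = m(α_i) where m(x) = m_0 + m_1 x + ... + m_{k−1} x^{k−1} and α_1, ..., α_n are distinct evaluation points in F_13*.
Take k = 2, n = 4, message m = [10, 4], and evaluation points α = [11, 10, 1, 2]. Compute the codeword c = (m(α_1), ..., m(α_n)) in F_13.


c = [2, 11, 1, 5]

Message polynomial: m(x) = 10 + 4·x (mod 13).
For each evaluation point α_i, compute m(α_i) mod 13:
  α_1 = 11: Horner steps 4 → 2, so m(11) = 2.
  α_2 = 10: Horner steps 4 → 11, so m(10) = 11.
  α_3 = 1: Horner steps 4 → 1, so m(1) = 1.
  α_4 = 2: Horner steps 4 → 5, so m(2) = 5.
Codeword c = [2, 11, 1, 5] ∈ F_13^4.


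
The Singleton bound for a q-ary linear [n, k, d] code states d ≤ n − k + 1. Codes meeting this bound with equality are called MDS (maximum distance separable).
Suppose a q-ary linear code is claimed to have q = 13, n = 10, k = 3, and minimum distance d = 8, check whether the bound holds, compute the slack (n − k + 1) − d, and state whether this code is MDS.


Singleton RHS = n − k + 1 = 8, slack = 0, bound satisfied, MDS.

Singleton bound: d ≤ n − k + 1.
Here n = 10, k = 3, so n − k + 1 = 8.
Given d = 8, check d ≤ 8: YES.
Slack = (n − k + 1) − d = 0.
The code is MDS (slack = 0).
Description: the claimed parameters are [10, 3, 8]_13; such a code would be MDS (meets Singleton bound).


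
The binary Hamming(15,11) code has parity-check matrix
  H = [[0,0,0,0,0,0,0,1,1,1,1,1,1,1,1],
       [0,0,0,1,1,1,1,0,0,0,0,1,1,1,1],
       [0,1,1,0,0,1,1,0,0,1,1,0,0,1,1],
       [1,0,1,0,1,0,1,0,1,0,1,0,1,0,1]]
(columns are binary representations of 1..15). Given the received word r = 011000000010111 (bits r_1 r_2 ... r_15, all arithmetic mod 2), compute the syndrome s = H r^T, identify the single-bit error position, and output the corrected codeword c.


s = (0, 1, 1, 0)^T, error position = 6, corrected codeword c = 011001000010111

Compute s = H r^T mod 2 one row at a time:
  s_1 = 0 + 0 + 0 + 1 + 0 + 1 + 1 + 1 = 4 ≡ 0 (mod 2).
  s_2 = 0 + 0 + 0 + 0 + 0 + 1 + 1 + 1 = 3 ≡ 1 (mod 2).
  s_3 = 1 + 1 + 0 + 0 + 0 + 1 + 1 + 1 = 5 ≡ 1 (mod 2).
  s_4 = 0 + 1 + 0 + 0 + 0 + 1 + 1 + 1 = 4 ≡ 0 (mod 2).
s = (0, 1, 1, 0)^T — this equals column 6 of H (binary 0110), so error is at position 6.
Correct: flip bit 6 of r = 011000000010111 to get c = 011001000010111.


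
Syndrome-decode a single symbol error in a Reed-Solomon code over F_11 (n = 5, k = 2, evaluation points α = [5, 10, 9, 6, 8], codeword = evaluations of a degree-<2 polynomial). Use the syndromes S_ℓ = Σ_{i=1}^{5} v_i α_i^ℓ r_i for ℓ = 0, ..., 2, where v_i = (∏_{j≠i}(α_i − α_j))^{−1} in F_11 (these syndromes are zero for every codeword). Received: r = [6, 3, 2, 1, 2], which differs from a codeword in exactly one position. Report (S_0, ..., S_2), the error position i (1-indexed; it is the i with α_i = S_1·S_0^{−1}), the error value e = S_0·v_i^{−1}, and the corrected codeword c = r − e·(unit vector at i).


S = (6, 10, 2), error at position 3, error magnitude e = 5, c = [6, 3, 8, 1, 2].

Step 1: column multipliers v_i = (∏_{j≠i}(α_i − α_j))^{−1} mod 11.
  i = 1 (α = 5): (5−10)(5−9)(5−6)(5−8) = (−5)·(−4)·(−1)·(−3) = 60 ≡ 5, so v_1 = 5^{−1} = 9 (mod 11).
  i = 2 (α = 10): (10−5)(10−9)(10−6)(10−8) = 5·1·4·2 = 40 ≡ 7, so v_2 = 7^{−1} = 8 (mod 11).
  i = 3 (α = 9): (9−5)(9−10)(9−6)(9−8) = 4·(−1)·3·1 = −12 ≡ 10, so v_3 = 10^{−1} = 10 (mod 11).
  i = 4 (α = 6): (6−5)(6−10)(6−9)(6−8) = 1·(−4)·(−3)·(−2) = −24 ≡ 9, so v_4 = 9^{−1} = 5 (mod 11).
  i = 5 (α = 8): (8−5)(8−10)(8−9)(8−6) = 3·(−2)·(−1)·2 = 12 ≡ 1, so v_5 = 1^{−1} = 1 (mod 11).
  v = [9, 8, 10, 5, 1].
Step 2: syndromes of r = [6, 3, 2, 1, 2] (all sums mod 11).
  S_0 = Σ v_i r_i = 9·6 + 8·3 + 10·2 + 5·1 + 1·2 = 105 ≡ 6.
  S_1 = Σ v_i α_i r_i = 9·5·6 + 8·10·3 + 10·9·2 + 5·6·1 + 1·8·2 = 736 ≡ 10.
  α_i^2 mod 11 = [3, 1, 4, 3, 9].
  S_2 = Σ v_i α_i^2 r_i = 9·3·6 + 8·1·3 + 10·4·2 + 5·3·1 + 1·9·2 = 299 ≡ 2.
  S = (6, 10, 2) ≠ 0, so r is not a codeword (an error is present).
Step 3: locate the error. For a single error e at position i, S_ℓ = v_i·e·α_i^ℓ, so α_err = S_1/S_0.
  S_0^{−1} = 6^{−1} = 2 (mod 11), so α_err = 10·2 = 20 ≡ 9 = α_3. Error position i = 3.
  Consistency check: S_2/S_1 = 2·10 = 20 ≡ 9 = α_err ✓ (single-error assumption holds).
Step 4: error magnitude e = S_0/v_3 = S_0·∏_{j≠3}(α_3 − α_j) = 6·10 = 60 ≡ 5 (mod 11).
Step 5: correct position 3: c_3 = r_3 − e = 2 − 5 ≡ 8 (mod 11). Hence c = [6, 3, 8, 1, 2].
  Check: interpolating c through the α_i gives m(x) = 9 + 6·x (degree < 2) with m(α_i) = c_i for every i, so c is indeed a codeword.


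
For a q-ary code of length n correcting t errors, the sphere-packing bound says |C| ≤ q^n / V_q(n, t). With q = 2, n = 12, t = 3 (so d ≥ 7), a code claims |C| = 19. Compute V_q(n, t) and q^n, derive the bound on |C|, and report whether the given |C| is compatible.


V_q(n, t) = 299, q^n = 4096, Hamming bound = 13, |C| = 19 > bound (violated).

Step 1: Compute V_q(n, t) = Σ_{j=0}^3 C(n, j) (q−1)^j.
  j = 0: C(12,0)·(1)^0 = 1·1 = 1.
  j = 1: C(12,1)·(1)^1 = 12·1 = 12.
  j = 2: C(12,2)·(1)^2 = 66·1 = 66.
  j = 3: C(12,3)·(1)^3 = 220·1 = 220.
  V_q(n, t) = 1 + 12 + 66 + 220 = 299.
Step 2: q^n = 2^12 = 4096.
Step 3: Hamming bound ⌊q^n / V_q(n,t)⌋ = ⌊4096/299⌋ = 13.
Step 4: Compare |C| = 19 to 13: violated.
The claimed |C| lies above the Hamming bound, so no 2-ary code of length 12 with d ≥ 7 can have 19 codewords.


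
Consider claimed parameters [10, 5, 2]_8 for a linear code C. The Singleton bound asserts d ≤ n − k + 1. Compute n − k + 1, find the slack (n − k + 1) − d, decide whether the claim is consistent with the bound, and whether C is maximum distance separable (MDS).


Singleton RHS = n − k + 1 = 6, slack = 4, bound satisfied, not MDS.

Singleton bound: d ≤ n − k + 1.
Here n = 10, k = 5, so n − k + 1 = 6.
Given d = 2, check d ≤ 6: YES.
Slack = (n − k + 1) − d = 4.
The code is NOT MDS (slack = 4 > 0).
Description: the claimed parameters are [10, 5, 2]_8; such a code would be non-MDS.


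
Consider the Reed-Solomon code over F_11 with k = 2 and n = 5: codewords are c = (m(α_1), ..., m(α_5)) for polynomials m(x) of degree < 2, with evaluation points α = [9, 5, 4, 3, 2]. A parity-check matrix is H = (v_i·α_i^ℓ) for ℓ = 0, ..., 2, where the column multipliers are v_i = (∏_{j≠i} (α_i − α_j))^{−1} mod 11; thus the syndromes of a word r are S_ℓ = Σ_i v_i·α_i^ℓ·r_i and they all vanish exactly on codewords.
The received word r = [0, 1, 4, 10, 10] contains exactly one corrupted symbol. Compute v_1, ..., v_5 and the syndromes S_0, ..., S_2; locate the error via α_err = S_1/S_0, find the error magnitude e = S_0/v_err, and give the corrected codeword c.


S = (8, 2, 6), error at position 4, error magnitude e = 3, c = [0, 1, 4, 7, 10].

Step 1: column multipliers v_i = (∏_{j≠i}(α_i − α_j))^{−1} mod 11.
  i = 1 (α = 9): (9−5)(9−4)(9−3)(9−2) = 4·5·6·7 = 840 ≡ 4, so v_1 = 4^{−1} = 3 (mod 11).
  i = 2 (α = 5): (5−9)(5−4)(5−3)(5−2) = (−4)·1·2·3 = −24 ≡ 9, so v_2 = 9^{−1} = 5 (mod 11).
  i = 3 (α = 4): (4−9)(4−5)(4−3)(4−2) = (−5)·(−1)·1·2 = 10 ≡ 10, so v_3 = 10^{−1} = 10 (mod 11).
  i = 4 (α = 3): (3−9)(3−5)(3−4)(3−2) = (−6)·(−2)·(−1)·1 = −12 ≡ 10, so v_4 = 10^{−1} = 10 (mod 11).
  i = 5 (α = 2): (2−9)(2−5)(2−4)(2−3) = (−7)·(−3)·(−2)·(−1) = 42 ≡ 9, so v_5 = 9^{−1} = 5 (mod 11).
  v = [3, 5, 10, 10, 5].
Step 2: syndromes of r = [0, 1, 4, 10, 10] (all sums mod 11).
  S_0 = Σ v_i r_i = 3·0 + 5·1 + 10·4 + 10·10 + 5·10 = 195 ≡ 8.
  S_1 = Σ v_i α_i r_i = 3·9·0 + 5·5·1 + 10·4·4 + 10·3·10 + 5·2·10 = 585 ≡ 2.
  α_i^2 mod 11 = [4, 3, 5, 9, 4].
  S_2 = Σ v_i α_i^2 r_i = 3·4·0 + 5·3·1 + 10·5·4 + 10·9·10 + 5·4·10 = 1315 ≡ 6.
  S = (8, 2, 6) ≠ 0, so r is not a codeword (an error is present).
Step 3: locate the error. For a single error e at position i, S_ℓ = v_i·e·α_i^ℓ, so α_err = S_1/S_0.
  S_0^{−1} = 8^{−1} = 7 (mod 11), so α_err = 2·7 = 14 ≡ 3 = α_4. Error position i = 4.
  Consistency check: S_2/S_1 = 6·6 = 36 ≡ 3 = α_err ✓ (single-error assumption holds).
Step 4: error magnitude e = S_0/v_4 = S_0·∏_{j≠4}(α_4 − α_j) = 8·10 = 80 ≡ 3 (mod 11).
Step 5: correct position 4: c_4 = r_4 − e = 10 − 3 ≡ 7 (mod 11). Hence c = [0, 1, 4, 7, 10].
  Check: interpolating c through the α_i gives m(x) = 5 + 8·x (degree < 2) with m(α_i) = c_i for every i, so c is indeed a codeword.


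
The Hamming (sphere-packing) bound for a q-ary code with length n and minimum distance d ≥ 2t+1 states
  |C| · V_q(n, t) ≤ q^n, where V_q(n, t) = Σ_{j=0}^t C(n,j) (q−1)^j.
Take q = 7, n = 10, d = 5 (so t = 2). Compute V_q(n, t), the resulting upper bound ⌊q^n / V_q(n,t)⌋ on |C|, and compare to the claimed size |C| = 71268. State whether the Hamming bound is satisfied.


V_q(n, t) = 1681, q^n = 282475249, Hamming bound = 168040, |C| = 71268 ≤ bound (satisfied).

Step 1: Compute V_q(n, t) = Σ_{j=0}^2 C(n, j) (q−1)^j.
  j = 0: C(10,0)·(6)^0 = 1·1 = 1.
  j = 1: C(10,1)·(6)^1 = 10·6 = 60.
  j = 2: C(10,2)·(6)^2 = 45·36 = 1620.
  V_q(n, t) = 1 + 60 + 1620 = 1681.
Step 2: q^n = 7^10 = 282475249.
Step 3: Hamming bound ⌊q^n / V_q(n,t)⌋ = ⌊282475249/1681⌋ = 168040.
Step 4: Compare |C| = 71268 to 168040: satisfied.
The claimed |C| lies below the Hamming bound.


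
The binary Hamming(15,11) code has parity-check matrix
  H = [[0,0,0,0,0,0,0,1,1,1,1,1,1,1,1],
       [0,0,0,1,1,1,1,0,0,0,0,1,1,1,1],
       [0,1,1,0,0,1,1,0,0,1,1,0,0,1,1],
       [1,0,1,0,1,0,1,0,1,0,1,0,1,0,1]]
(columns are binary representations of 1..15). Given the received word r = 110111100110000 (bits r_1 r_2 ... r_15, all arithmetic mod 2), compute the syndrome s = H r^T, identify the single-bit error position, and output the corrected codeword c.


s = (0, 0, 1, 0)^T, error position = 2, corrected codeword c = 100111100110000

Compute s = H r^T mod 2 one row at a time:
  s_1 = 0 + 0 + 1 + 1 + 0 + 0 + 0 + 0 = 2 ≡ 0 (mod 2).
  s_2 = 1 + 1 + 1 + 1 + 0 + 0 + 0 + 0 = 4 ≡ 0 (mod 2).
  s_3 = 1 + 0 + 1 + 1 + 1 + 1 + 0 + 0 = 5 ≡ 1 (mod 2).
  s_4 = 1 + 0 + 1 + 1 + 0 + 1 + 0 + 0 = 4 ≡ 0 (mod 2).
s = (0, 0, 1, 0)^T — this equals column 2 of H (binary 0010), so error is at position 2.
Correct: flip bit 2 of r = 110111100110000 to get c = 100111100110000.


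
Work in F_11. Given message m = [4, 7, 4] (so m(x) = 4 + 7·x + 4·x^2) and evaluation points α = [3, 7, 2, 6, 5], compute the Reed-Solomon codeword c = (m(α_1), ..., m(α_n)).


c = [6, 7, 1, 3, 7]

Message polynomial: m(x) = 4 + 7·x + 4·x^2 (mod 11).
For each evaluation point α_i, compute m(α_i) mod 11:
  α_1 = 3: Horner steps 4 → 8 → 6, so m(3) = 6.
  α_2 = 7: Horner steps 4 → 2 → 7, so m(7) = 7.
  α_3 = 2: Horner steps 4 → 4 → 1, so m(2) = 1.
  α_4 = 6: Horner steps 4 → 9 → 3, so m(6) = 3.
  α_5 = 5: Horner steps 4 → 5 → 7, so m(5) = 7.
Codeword c = [6, 7, 1, 3, 7] ∈ F_11^5.


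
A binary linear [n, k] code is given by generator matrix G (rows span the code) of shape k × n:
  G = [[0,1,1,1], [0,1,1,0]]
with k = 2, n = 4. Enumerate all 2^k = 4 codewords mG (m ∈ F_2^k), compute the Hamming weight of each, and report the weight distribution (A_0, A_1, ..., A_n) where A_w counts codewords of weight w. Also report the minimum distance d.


Weight distribution: A_0 = 1, A_1 = 1, A_2 = 1, A_3 = 1. Minimum distance d = 1.

Enumerate all 2^2 = 4 messages m ∈ F_2^2.
For each, compute codeword c = mG in F_2^4, then tally its weight.
  m = 00 → c = 0000, weight = 0.
  m = 10 → c = 0111, weight = 3.
  m = 01 → c = 0110, weight = 2.
  m = 11 → c = 0001, weight = 1.
Tally weights:
  weight 0: 1 codewords.
  weight 1: 1 codewords.
  weight 2: 1 codewords.
  weight 3: 1 codewords.
Minimum distance d = smallest w > 0 with A_w > 0 = 1.
Sanity: Σ A_w = 4 = 2^2 = 4 ✓.


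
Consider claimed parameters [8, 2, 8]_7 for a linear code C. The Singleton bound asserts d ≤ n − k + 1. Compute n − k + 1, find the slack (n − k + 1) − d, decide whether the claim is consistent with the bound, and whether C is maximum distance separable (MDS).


Singleton RHS = n − k + 1 = 7, slack = -1, bound violated (no such code; not MDS).

Singleton bound: d ≤ n − k + 1.
Here n = 8, k = 2, so n − k + 1 = 7.
Given d = 8, check d ≤ 7: NO.
Slack = (n − k + 1) − d = -1.
The slack is negative: d = 8 exceeds n − k + 1 = 7 by 1, so the Singleton bound is violated and no linear [8, 2, 8]_7 code can exist. In particular it is not MDS (MDS requires d = n − k + 1 exactly).
Description: the claimed parameters are [8, 2, 8]_7; such a code would be impossible (violates the Singleton bound).


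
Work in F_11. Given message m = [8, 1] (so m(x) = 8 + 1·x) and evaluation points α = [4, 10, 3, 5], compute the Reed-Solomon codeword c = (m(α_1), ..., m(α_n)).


c = [1, 7, 0, 2]

Message polynomial: m(x) = 8 + 1·x (mod 11).
For each evaluation point α_i, compute m(α_i) mod 11:
  α_1 = 4: Horner steps 1 → 1, so m(4) = 1.
  α_2 = 10: Horner steps 1 → 7, so m(10) = 7.
  α_3 = 3: Horner steps 1 → 0, so m(3) = 0.
  α_4 = 5: Horner steps 1 → 2, so m(5) = 2.
Codeword c = [1, 7, 0, 2] ∈ F_11^4.


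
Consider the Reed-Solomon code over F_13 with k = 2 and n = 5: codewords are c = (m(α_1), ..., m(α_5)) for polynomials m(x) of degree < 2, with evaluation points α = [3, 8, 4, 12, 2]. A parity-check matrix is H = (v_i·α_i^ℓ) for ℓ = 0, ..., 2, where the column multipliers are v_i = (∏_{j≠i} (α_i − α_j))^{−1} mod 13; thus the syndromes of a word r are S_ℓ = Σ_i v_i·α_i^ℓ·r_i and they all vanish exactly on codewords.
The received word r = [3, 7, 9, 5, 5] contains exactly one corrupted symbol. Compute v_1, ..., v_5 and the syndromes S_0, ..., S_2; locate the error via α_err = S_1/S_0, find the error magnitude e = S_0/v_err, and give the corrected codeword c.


S = (7, 1, 2), error at position 5, error magnitude e = 8, c = [3, 7, 9, 5, 10].

Step 1: column multipliers v_i = (∏_{j≠i}(α_i − α_j))^{−1} mod 13.
  i = 1 (α = 3): (3−8)(3−4)(3−12)(3−2) = (−5)·(−1)·(−9)·1 = −45 ≡ 7, so v_1 = 7^{−1} = 2 (mod 13).
  i = 2 (α = 8): (8−3)(8−4)(8−12)(8−2) = 5·4·(−4)·6 = −480 ≡ 1, so v_2 = 1^{−1} = 1 (mod 13).
  i = 3 (α = 4): (4−3)(4−8)(4−12)(4−2) = 1·(−4)·(−8)·2 = 64 ≡ 12, so v_3 = 12^{−1} = 12 (mod 13).
  i = 4 (α = 12): (12−3)(12−8)(12−4)(12−2) = 9·4·8·10 = 2880 ≡ 7, so v_4 = 7^{−1} = 2 (mod 13).
  i = 5 (α = 2): (2−3)(2−8)(2−4)(2−12) = (−1)·(−6)·(−2)·(−10) = 120 ≡ 3, so v_5 = 3^{−1} = 9 (mod 13).
  v = [2, 1, 12, 2, 9].
Step 2: syndromes of r = [3, 7, 9, 5, 5] (all sums mod 13).
  S_0 = Σ v_i r_i = 2·3 + 1·7 + 12·9 + 2·5 + 9·5 = 176 ≡ 7.
  S_1 = Σ v_i α_i r_i = 2·3·3 + 1·8·7 + 12·4·9 + 2·12·5 + 9·2·5 = 716 ≡ 1.
  α_i^2 mod 13 = [9, 12, 3, 1, 4].
  S_2 = Σ v_i α_i^2 r_i = 2·9·3 + 1·12·7 + 12·3·9 + 2·1·5 + 9·4·5 = 652 ≡ 2.
  S = (7, 1, 2) ≠ 0, so r is not a codeword (an error is present).
Step 3: locate the error. For a single error e at position i, S_ℓ = v_i·e·α_i^ℓ, so α_err = S_1/S_0.
  S_0^{−1} = 7^{−1} = 2 (mod 13), so α_err = 1·2 = 2 ≡ 2 = α_5. Error position i = 5.
  Consistency check: S_2/S_1 = 2·1 = 2 ≡ 2 = α_err ✓ (single-error assumption holds).
Step 4: error magnitude e = S_0/v_5 = S_0·∏_{j≠5}(α_5 − α_j) = 7·3 = 21 ≡ 8 (mod 13).
Step 5: correct position 5: c_5 = r_5 − e = 5 − 8 ≡ 10 (mod 13). Hence c = [3, 7, 9, 5, 10].
  Check: interpolating c through the α_i gives m(x) = 11 + 6·x (degree < 2) with m(α_i) = c_i for every i, so c is indeed a codeword.


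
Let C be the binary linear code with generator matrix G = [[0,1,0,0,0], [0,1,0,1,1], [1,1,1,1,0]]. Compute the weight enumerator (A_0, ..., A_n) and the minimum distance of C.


Weight distribution: A_0 = 1, A_1 = 1, A_2 = 1, A_3 = 3, A_4 = 2. Minimum distance d = 1.

Enumerate all 2^3 = 8 messages m ∈ F_2^3.
For each, compute codeword c = mG in F_2^5, then tally its weight.
  m = 000 → c = 00000, weight = 0.
  m = 100 → c = 01000, weight = 1.
  m = 010 → c = 01011, weight = 3.
  m = 110 → c = 00011, weight = 2.
  m = 001 → c = 11110, weight = 4.
  m = 101 → c = 10110, weight = 3.
  m = 011 → c = 10101, weight = 3.
  m = 111 → c = 11101, weight = 4.
Tally weights:
  weight 0: 1 codewords.
  weight 1: 1 codewords.
  weight 2: 1 codewords.
  weight 3: 3 codewords.
  weight 4: 2 codewords.
Minimum distance d = smallest w > 0 with A_w > 0 = 1.
Sanity: Σ A_w = 8 = 2^3 = 8 ✓.


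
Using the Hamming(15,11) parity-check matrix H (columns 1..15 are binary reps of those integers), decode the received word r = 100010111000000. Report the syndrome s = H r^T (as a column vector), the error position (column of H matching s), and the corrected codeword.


s = (0, 0, 1, 0)^T, error position = 2, corrected codeword c = 110010111000000

Compute s = H r^T mod 2 one row at a time:
  s_1 = 1 + 1 + 0 + 0 + 0 + 0 + 0 + 0 = 2 ≡ 0 (mod 2).
  s_2 = 0 + 1 + 0 + 1 + 0 + 0 + 0 + 0 = 2 ≡ 0 (mod 2).
  s_3 = 0 + 0 + 0 + 1 + 0 + 0 + 0 + 0 = 1 ≡ 1 (mod 2).
  s_4 = 1 + 0 + 1 + 1 + 1 + 0 + 0 + 0 = 4 ≡ 0 (mod 2).
s = (0, 0, 1, 0)^T — this equals column 2 of H (binary 0010), so error is at position 2.
Correct: flip bit 2 of r = 100010111000000 to get c = 110010111000000.


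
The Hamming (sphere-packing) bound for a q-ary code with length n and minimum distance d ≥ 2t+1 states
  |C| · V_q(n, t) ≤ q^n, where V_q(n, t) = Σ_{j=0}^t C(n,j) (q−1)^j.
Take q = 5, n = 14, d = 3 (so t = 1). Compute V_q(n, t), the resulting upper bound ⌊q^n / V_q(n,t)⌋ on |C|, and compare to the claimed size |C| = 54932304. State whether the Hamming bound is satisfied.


V_q(n, t) = 57, q^n = 6103515625, Hamming bound = 107079221, |C| = 54932304 ≤ bound (satisfied).

Step 1: Compute V_q(n, t) = Σ_{j=0}^1 C(n, j) (q−1)^j.
  j = 0: C(14,0)·(4)^0 = 1·1 = 1.
  j = 1: C(14,1)·(4)^1 = 14·4 = 56.
  V_q(n, t) = 1 + 56 = 57.
Step 2: q^n = 5^14 = 6103515625.
Step 3: Hamming bound ⌊q^n / V_q(n,t)⌋ = ⌊6103515625/57⌋ = 107079221.
Step 4: Compare |C| = 54932304 to 107079221: satisfied.
The claimed |C| lies below the Hamming bound.


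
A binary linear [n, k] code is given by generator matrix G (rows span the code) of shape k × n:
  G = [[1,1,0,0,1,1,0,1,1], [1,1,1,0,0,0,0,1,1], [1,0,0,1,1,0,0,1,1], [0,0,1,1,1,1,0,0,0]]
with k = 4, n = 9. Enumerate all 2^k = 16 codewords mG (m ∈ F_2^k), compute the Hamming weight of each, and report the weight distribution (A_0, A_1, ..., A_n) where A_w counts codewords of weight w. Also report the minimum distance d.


Weight distribution: A_0 = 1, A_1 = 1, A_2 = 1, A_3 = 3, A_4 = 3, A_5 = 3, A_6 = 3, A_7 = 1. Minimum distance d = 1.

Enumerate all 2^4 = 16 messages m ∈ F_2^4.
For each, compute codeword c = mG in F_2^9, then tally its weight.
  m = 0000 → c = 000000000, weight = 0.
  m = 1000 → c = 110011011, weight = 6.
  m = 0100 → c = 111000011, weight = 5.
  m = 1100 → c = 001011000, weight = 3.
  m = 0010 → c = 100110011, weight = 5.
  m = 1010 → c = 010101000, weight = 3.
  m = 0110 → c = 011110000, weight = 4.
  m = 1110 → c = 101101011, weight = 6.
  m = 0001 → c = 001111000, weight = 4.
  m = 1001 → c = 111100011, weight = 6.
  m = 0101 → c = 110111011, weight = 7.
  m = 1101 → c = 000100000, weight = 1.
  m = 0011 → c = 101001011, weight = 5.
  m = 1011 → c = 011010000, weight = 3.
  m = 0111 → c = 010001000, weight = 2.
  m = 1111 → c = 100010011, weight = 4.
Tally weights:
  weight 0: 1 codewords.
  weight 1: 1 codewords.
  weight 2: 1 codewords.
  weight 3: 3 codewords.
  weight 4: 3 codewords.
  weight 5: 3 codewords.
  weight 6: 3 codewords.
  weight 7: 1 codewords.
Minimum distance d = smallest w > 0 with A_w > 0 = 1.
Sanity: Σ A_w = 16 = 2^4 = 16 ✓.


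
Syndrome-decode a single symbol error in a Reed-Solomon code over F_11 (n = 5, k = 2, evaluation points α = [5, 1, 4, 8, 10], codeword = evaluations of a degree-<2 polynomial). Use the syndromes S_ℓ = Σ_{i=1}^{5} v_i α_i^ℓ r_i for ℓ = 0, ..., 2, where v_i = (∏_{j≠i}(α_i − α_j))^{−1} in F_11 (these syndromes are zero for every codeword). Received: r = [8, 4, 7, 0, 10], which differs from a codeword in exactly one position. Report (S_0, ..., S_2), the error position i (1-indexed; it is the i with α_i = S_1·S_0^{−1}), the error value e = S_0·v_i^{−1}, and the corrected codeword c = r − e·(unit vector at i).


S = (8, 3, 8), error at position 5, error magnitude e = 8, c = [8, 4, 7, 0, 2].

Step 1: column multipliers v_i = (∏_{j≠i}(α_i − α_j))^{−1} mod 11.
  i = 1 (α = 5): (5−1)(5−4)(5−8)(5−10) = 4·1·(−3)·(−5) = 60 ≡ 5, so v_1 = 5^{−1} = 9 (mod 11).
  i = 2 (α = 1): (1−5)(1−4)(1−8)(1−10) = (−4)·(−3)·(−7)·(−9) = 756 ≡ 8, so v_2 = 8^{−1} = 7 (mod 11).
  i = 3 (α = 4): (4−5)(4−1)(4−8)(4−10) = (−1)·3·(−4)·(−6) = −72 ≡ 5, so v_3 = 5^{−1} = 9 (mod 11).
  i = 4 (α = 8): (8−5)(8−1)(8−4)(8−10) = 3·7·4·(−2) = −168 ≡ 8, so v_4 = 8^{−1} = 7 (mod 11).
  i = 5 (α = 10): (10−5)(10−1)(10−4)(10−8) = 5·9·6·2 = 540 ≡ 1, so v_5 = 1^{−1} = 1 (mod 11).
  v = [9, 7, 9, 7, 1].
Step 2: syndromes of r = [8, 4, 7, 0, 10] (all sums mod 11).
  S_0 = Σ v_i r_i = 9·8 + 7·4 + 9·7 + 7·0 + 1·10 = 173 ≡ 8.
  S_1 = Σ v_i α_i r_i = 9·5·8 + 7·1·4 + 9·4·7 + 7·8·0 + 1·10·10 = 740 ≡ 3.
  α_i^2 mod 11 = [3, 1, 5, 9, 1].
  S_2 = Σ v_i α_i^2 r_i = 9·3·8 + 7·1·4 + 9·5·7 + 7·9·0 + 1·1·10 = 569 ≡ 8.
  S = (8, 3, 8) ≠ 0, so r is not a codeword (an error is present).
Step 3: locate the error. For a single error e at position i, S_ℓ = v_i·e·α_i^ℓ, so α_err = S_1/S_0.
  S_0^{−1} = 8^{−1} = 7 (mod 11), so α_err = 3·7 = 21 ≡ 10 = α_5. Error position i = 5.
  Consistency check: S_2/S_1 = 8·4 = 32 ≡ 10 = α_err ✓ (single-error assumption holds).
Step 4: error magnitude e = S_0/v_5 = S_0·∏_{j≠5}(α_5 − α_j) = 8·1 = 8 ≡ 8 (mod 11).
Step 5: correct position 5: c_5 = r_5 − e = 10 − 8 ≡ 2 (mod 11). Hence c = [8, 4, 7, 0, 2].
  Check: interpolating c through the α_i gives m(x) = 3 + 1·x (degree < 2) with m(α_i) = c_i for every i, so c is indeed a codeword.


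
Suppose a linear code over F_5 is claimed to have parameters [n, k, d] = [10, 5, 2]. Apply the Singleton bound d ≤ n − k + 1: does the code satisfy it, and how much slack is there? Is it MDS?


Singleton RHS = n − k + 1 = 6, slack = 4, bound satisfied, not MDS.

Singleton bound: d ≤ n − k + 1.
Here n = 10, k = 5, so n − k + 1 = 6.
Given d = 2, check d ≤ 6: YES.
Slack = (n − k + 1) − d = 4.
The code is NOT MDS (slack = 4 > 0).
Description: the claimed parameters are [10, 5, 2]_5; such a code would be non-MDS.


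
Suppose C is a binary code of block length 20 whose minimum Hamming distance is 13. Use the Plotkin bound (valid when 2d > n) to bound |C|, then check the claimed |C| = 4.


Plotkin bound M ≤ 4; given |C| = 4 ≤ bound (satisfied).

Check applicability: 2d = 26, n = 20.
2d − n = 6 > 0, so Plotkin applies.
Compute d/(2d−n) = 13/6 ≈ 2.1667.
⌊d/(2d−n)⌋ = 2.
Plotkin bound: M ≤ 2·2 = 4.
Given |C| = 4, check: satisfied.
This |C| is at the Plotkin bound.


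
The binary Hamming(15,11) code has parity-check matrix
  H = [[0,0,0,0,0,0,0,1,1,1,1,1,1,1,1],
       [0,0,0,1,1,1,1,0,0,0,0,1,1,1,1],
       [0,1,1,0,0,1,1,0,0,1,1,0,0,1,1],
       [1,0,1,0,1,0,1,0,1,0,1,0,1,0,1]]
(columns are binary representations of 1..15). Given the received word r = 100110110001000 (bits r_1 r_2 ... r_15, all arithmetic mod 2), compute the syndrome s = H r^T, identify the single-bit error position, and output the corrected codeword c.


s = (0, 0, 1, 1)^T, error position = 3, corrected codeword c = 101110110001000

Compute s = H r^T mod 2 one row at a time:
  s_1 = 1 + 0 + 0 + 0 + 1 + 0 + 0 + 0 = 2 ≡ 0 (mod 2).
  s_2 = 1 + 1 + 0 + 1 + 1 + 0 + 0 + 0 = 4 ≡ 0 (mod 2).
  s_3 = 0 + 0 + 0 + 1 + 0 + 0 + 0 + 0 = 1 ≡ 1 (mod 2).
  s_4 = 1 + 0 + 1 + 1 + 0 + 0 + 0 + 0 = 3 ≡ 1 (mod 2).
s = (0, 0, 1, 1)^T — this equals column 3 of H (binary 0011), so error is at position 3.
Correct: flip bit 3 of r = 100110110001000 to get c = 101110110001000.


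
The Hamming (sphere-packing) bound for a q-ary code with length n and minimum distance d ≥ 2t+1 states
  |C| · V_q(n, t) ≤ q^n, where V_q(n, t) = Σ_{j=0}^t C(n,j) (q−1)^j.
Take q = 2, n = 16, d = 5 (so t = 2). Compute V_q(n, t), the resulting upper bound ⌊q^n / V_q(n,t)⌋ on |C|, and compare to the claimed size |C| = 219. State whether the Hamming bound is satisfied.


V_q(n, t) = 137, q^n = 65536, Hamming bound = 478, |C| = 219 ≤ bound (satisfied).

Step 1: Compute V_q(n, t) = Σ_{j=0}^2 C(n, j) (q−1)^j.
  j = 0: C(16,0)·(1)^0 = 1·1 = 1.
  j = 1: C(16,1)·(1)^1 = 16·1 = 16.
  j = 2: C(16,2)·(1)^2 = 120·1 = 120.
  V_q(n, t) = 1 + 16 + 120 = 137.
Step 2: q^n = 2^16 = 65536.
Step 3: Hamming bound ⌊q^n / V_q(n,t)⌋ = ⌊65536/137⌋ = 478.
Step 4: Compare |C| = 219 to 478: satisfied.
The claimed |C| lies below the Hamming bound.


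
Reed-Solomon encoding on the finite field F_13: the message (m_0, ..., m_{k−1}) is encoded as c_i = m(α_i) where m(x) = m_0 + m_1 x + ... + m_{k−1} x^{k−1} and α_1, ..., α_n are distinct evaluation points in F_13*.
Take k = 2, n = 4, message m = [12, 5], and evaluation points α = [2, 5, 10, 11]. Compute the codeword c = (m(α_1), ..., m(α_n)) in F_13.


c = [9, 11, 10, 2]

Message polynomial: m(x) = 12 + 5·x (mod 13).
For each evaluation point α_i, compute m(α_i) mod 13:
  α_1 = 2: Horner steps 5 → 9, so m(2) = 9.
  α_2 = 5: Horner steps 5 → 11, so m(5) = 11.
  α_3 = 10: Horner steps 5 → 10, so m(10) = 10.
  α_4 = 11: Horner steps 5 → 2, so m(11) = 2.
Codeword c = [9, 11, 10, 2] ∈ F_13^4.


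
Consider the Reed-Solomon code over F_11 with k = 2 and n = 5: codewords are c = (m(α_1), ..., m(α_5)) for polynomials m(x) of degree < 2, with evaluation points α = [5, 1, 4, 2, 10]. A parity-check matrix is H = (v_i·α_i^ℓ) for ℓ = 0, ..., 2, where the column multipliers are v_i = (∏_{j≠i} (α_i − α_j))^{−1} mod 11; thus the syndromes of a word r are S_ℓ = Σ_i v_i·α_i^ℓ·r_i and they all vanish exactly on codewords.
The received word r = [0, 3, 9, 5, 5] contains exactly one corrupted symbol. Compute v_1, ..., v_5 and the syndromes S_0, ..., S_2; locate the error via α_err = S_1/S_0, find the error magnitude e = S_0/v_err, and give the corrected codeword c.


S = (7, 4, 7), error at position 5, error magnitude e = 6, c = [0, 3, 9, 5, 10].

Step 1: column multipliers v_i = (∏_{j≠i}(α_i − α_j))^{−1} mod 11.
  i = 1 (α = 5): (5−1)(5−4)(5−2)(5−10) = 4·1·3·(−5) = −60 ≡ 6, so v_1 = 6^{−1} = 2 (mod 11).
  i = 2 (α = 1): (1−5)(1−4)(1−2)(1−10) = (−4)·(−3)·(−1)·(−9) = 108 ≡ 9, so v_2 = 9^{−1} = 5 (mod 11).
  i = 3 (α = 4): (4−5)(4−1)(4−2)(4−10) = (−1)·3·2·(−6) = 36 ≡ 3, so v_3 = 3^{−1} = 4 (mod 11).
  i = 4 (α = 2): (2−5)(2−1)(2−4)(2−10) = (−3)·1·(−2)·(−8) = −48 ≡ 7, so v_4 = 7^{−1} = 8 (mod 11).
  i = 5 (α = 10): (10−5)(10−1)(10−4)(10−2) = 5·9·6·8 = 2160 ≡ 4, so v_5 = 4^{−1} = 3 (mod 11).
  v = [2, 5, 4, 8, 3].
Step 2: syndromes of r = [0, 3, 9, 5, 5] (all sums mod 11).
  S_0 = Σ v_i r_i = 2·0 + 5·3 + 4·9 + 8·5 + 3·5 = 106 ≡ 7.
  S_1 = Σ v_i α_i r_i = 2·5·0 + 5·1·3 + 4·4·9 + 8·2·5 + 3·10·5 = 389 ≡ 4.
  α_i^2 mod 11 = [3, 1, 5, 4, 1].
  S_2 = Σ v_i α_i^2 r_i = 2·3·0 + 5·1·3 + 4·5·9 + 8·4·5 + 3·1·5 = 370 ≡ 7.
  S = (7, 4, 7) ≠ 0, so r is not a codeword (an error is present).
Step 3: locate the error. For a single error e at position i, S_ℓ = v_i·e·α_i^ℓ, so α_err = S_1/S_0.
  S_0^{−1} = 7^{−1} = 8 (mod 11), so α_err = 4·8 = 32 ≡ 10 = α_5. Error position i = 5.
  Consistency check: S_2/S_1 = 7·3 = 21 ≡ 10 = α_err ✓ (single-error assumption holds).
Step 4: error magnitude e = S_0/v_5 = S_0·∏_{j≠5}(α_5 − α_j) = 7·4 = 28 ≡ 6 (mod 11).
Step 5: correct position 5: c_5 = r_5 − e = 5 − 6 ≡ 10 (mod 11). Hence c = [0, 3, 9, 5, 10].
  Check: interpolating c through the α_i gives m(x) = 1 + 2·x (degree < 2) with m(α_i) = c_i for every i, so c is indeed a codeword.


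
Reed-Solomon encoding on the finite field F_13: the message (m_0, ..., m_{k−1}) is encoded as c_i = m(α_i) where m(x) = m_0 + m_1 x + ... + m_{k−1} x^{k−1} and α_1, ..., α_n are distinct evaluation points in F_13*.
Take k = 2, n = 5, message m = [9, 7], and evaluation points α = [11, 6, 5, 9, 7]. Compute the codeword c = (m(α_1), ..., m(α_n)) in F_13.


c = [8, 12, 5, 7, 6]

Message polynomial: m(x) = 9 + 7·x (mod 13).
For each evaluation point α_i, compute m(α_i) mod 13:
  α_1 = 11: Horner steps 7 → 8, so m(11) = 8.
  α_2 = 6: Horner steps 7 → 12, so m(6) = 12.
  α_3 = 5: Horner steps 7 → 5, so m(5) = 5.
  α_4 = 9: Horner steps 7 → 7, so m(9) = 7.
  α_5 = 7: Horner steps 7 → 6, so m(7) = 6.
Codeword c = [8, 12, 5, 7, 6] ∈ F_13^5.


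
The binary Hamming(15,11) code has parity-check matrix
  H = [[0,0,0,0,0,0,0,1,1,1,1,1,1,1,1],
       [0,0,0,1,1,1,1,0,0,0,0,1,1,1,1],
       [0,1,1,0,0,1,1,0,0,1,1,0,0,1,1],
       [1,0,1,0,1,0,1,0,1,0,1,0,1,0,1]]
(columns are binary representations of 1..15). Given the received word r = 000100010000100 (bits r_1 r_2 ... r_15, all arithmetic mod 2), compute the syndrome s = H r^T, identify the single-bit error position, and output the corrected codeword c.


s = (0, 0, 0, 1)^T, error position = 1, corrected codeword c = 100100010000100

Compute s = H r^T mod 2 one row at a time:
  s_1 = 1 + 0 + 0 + 0 + 0 + 1 + 0 + 0 = 2 ≡ 0 (mod 2).
  s_2 = 1 + 0 + 0 + 0 + 0 + 1 + 0 + 0 = 2 ≡ 0 (mod 2).
  s_3 = 0 + 0 + 0 + 0 + 0 + 0 + 0 + 0 = 0 ≡ 0 (mod 2).
  s_4 = 0 + 0 + 0 + 0 + 0 + 0 + 1 + 0 = 1 ≡ 1 (mod 2).
s = (0, 0, 0, 1)^T — this equals column 1 of H (binary 0001), so error is at position 1.
Correct: flip bit 1 of r = 000100010000100 to get c = 100100010000100.


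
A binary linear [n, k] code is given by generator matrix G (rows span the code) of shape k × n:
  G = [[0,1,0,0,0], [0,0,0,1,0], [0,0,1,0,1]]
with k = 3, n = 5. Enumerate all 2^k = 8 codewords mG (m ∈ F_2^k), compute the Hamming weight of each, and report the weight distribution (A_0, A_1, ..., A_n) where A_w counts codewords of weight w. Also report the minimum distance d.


Weight distribution: A_0 = 1, A_1 = 2, A_2 = 2, A_3 = 2, A_4 = 1. Minimum distance d = 1.

Enumerate all 2^3 = 8 messages m ∈ F_2^3.
For each, compute codeword c = mG in F_2^5, then tally its weight.
  m = 000 → c = 00000, weight = 0.
  m = 100 → c = 01000, weight = 1.
  m = 010 → c = 00010, weight = 1.
  m = 110 → c = 01010, weight = 2.
  m = 001 → c = 00101, weight = 2.
  m = 101 → c = 01101, weight = 3.
  m = 011 → c = 00111, weight = 3.
  m = 111 → c = 01111, weight = 4.
Tally weights:
  weight 0: 1 codewords.
  weight 1: 2 codewords.
  weight 2: 2 codewords.
  weight 3: 2 codewords.
  weight 4: 1 codewords.
Minimum distance d = smallest w > 0 with A_w > 0 = 1.
Sanity: Σ A_w = 8 = 2^3 = 8 ✓.


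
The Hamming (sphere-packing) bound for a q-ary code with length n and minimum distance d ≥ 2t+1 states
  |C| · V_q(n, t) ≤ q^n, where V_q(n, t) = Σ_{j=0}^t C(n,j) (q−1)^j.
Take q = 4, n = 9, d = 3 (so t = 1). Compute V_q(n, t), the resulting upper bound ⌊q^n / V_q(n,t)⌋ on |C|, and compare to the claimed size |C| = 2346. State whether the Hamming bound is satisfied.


V_q(n, t) = 28, q^n = 262144, Hamming bound = 9362, |C| = 2346 ≤ bound (satisfied).

Step 1: Compute V_q(n, t) = Σ_{j=0}^1 C(n, j) (q−1)^j.
  j = 0: C(9,0)·(3)^0 = 1·1 = 1.
  j = 1: C(9,1)·(3)^1 = 9·3 = 27.
  V_q(n, t) = 1 + 27 = 28.
Step 2: q^n = 4^9 = 262144.
Step 3: Hamming bound ⌊q^n / V_q(n,t)⌋ = ⌊262144/28⌋ = 9362.
Step 4: Compare |C| = 2346 to 9362: satisfied.
The claimed |C| lies below the Hamming bound.


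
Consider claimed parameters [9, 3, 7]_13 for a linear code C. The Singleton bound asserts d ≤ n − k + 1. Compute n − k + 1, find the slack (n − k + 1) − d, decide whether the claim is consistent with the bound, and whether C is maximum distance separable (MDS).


Singleton RHS = n − k + 1 = 7, slack = 0, bound satisfied, MDS.

Singleton bound: d ≤ n − k + 1.
Here n = 9, k = 3, so n − k + 1 = 7.
Given d = 7, check d ≤ 7: YES.
Slack = (n − k + 1) − d = 0.
The code is MDS (slack = 0).
Description: the claimed parameters are [9, 3, 7]_13; such a code would be MDS (meets Singleton bound).


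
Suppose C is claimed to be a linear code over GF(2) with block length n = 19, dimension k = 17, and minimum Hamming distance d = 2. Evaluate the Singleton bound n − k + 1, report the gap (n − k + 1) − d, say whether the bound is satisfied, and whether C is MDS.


Singleton RHS = n − k + 1 = 3, slack = 1, bound satisfied, not MDS.

Singleton bound: d ≤ n − k + 1.
Here n = 19, k = 17, so n − k + 1 = 3.
Given d = 2, check d ≤ 3: YES.
Slack = (n − k + 1) − d = 1.
The code is NOT MDS (slack = 1 > 0).
Description: the claimed parameters are [19, 17, 2]_2; such a code would be non-MDS.


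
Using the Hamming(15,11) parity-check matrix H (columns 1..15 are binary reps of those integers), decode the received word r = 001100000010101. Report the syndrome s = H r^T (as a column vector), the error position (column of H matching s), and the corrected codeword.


s = (1, 1, 1, 0)^T, error position = 14, corrected codeword c = 001100000010111

Compute s = H r^T mod 2 one row at a time:
  s_1 = 0 + 0 + 0 + 1 + 0 + 1 + 0 + 1 = 3 ≡ 1 (mod 2).
  s_2 = 1 + 0 + 0 + 0 + 0 + 1 + 0 + 1 = 3 ≡ 1 (mod 2).
  s_3 = 0 + 1 + 0 + 0 + 0 + 1 + 0 + 1 = 3 ≡ 1 (mod 2).
  s_4 = 0 + 1 + 0 + 0 + 0 + 1 + 1 + 1 = 4 ≡ 0 (mod 2).
s = (1, 1, 1, 0)^T — this equals column 14 of H (binary 1110), so error is at position 14.
Correct: flip bit 14 of r = 001100000010101 to get c = 001100000010111.


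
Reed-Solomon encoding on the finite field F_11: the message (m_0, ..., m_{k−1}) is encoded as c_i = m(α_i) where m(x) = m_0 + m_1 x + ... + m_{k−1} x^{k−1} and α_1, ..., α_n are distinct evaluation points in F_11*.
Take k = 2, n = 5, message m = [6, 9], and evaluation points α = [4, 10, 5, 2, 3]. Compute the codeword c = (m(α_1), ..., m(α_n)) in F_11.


c = [9, 8, 7, 2, 0]

Message polynomial: m(x) = 6 + 9·x (mod 11).
For each evaluation point α_i, compute m(α_i) mod 11:
  α_1 = 4: Horner steps 9 → 9, so m(4) = 9.
  α_2 = 10: Horner steps 9 → 8, so m(10) = 8.
  α_3 = 5: Horner steps 9 → 7, so m(5) = 7.
  α_4 = 2: Horner steps 9 → 2, so m(2) = 2.
  α_5 = 3: Horner steps 9 → 0, so m(3) = 0.
Codeword c = [9, 8, 7, 2, 0] ∈ F_11^5.


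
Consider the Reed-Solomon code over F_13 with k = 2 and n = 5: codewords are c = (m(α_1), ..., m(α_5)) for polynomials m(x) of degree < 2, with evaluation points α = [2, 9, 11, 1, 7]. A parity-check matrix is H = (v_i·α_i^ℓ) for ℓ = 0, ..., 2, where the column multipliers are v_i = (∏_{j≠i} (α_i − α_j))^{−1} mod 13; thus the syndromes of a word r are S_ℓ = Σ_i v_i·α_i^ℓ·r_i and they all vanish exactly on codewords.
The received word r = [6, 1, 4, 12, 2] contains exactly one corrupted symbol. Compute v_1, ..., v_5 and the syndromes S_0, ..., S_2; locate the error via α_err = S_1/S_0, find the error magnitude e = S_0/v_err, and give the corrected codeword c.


S = (5, 6, 2), error at position 2, error magnitude e = 11, c = [6, 3, 4, 12, 2].

Step 1: column multipliers v_i = (∏_{j≠i}(α_i − α_j))^{−1} mod 13.
  i = 1 (α = 2): (2−9)(2−11)(2−1)(2−7) = (−7)·(−9)·1·(−5) = −315 ≡ 10, so v_1 = 10^{−1} = 4 (mod 13).
  i = 2 (α = 9): (9−2)(9−11)(9−1)(9−7) = 7·(−2)·8·2 = −224 ≡ 10, so v_2 = 10^{−1} = 4 (mod 13).
  i = 3 (α = 11): (11−2)(11−9)(11−1)(11−7) = 9·2·10·4 = 720 ≡ 5, so v_3 = 5^{−1} = 8 (mod 13).
  i = 4 (α = 1): (1−2)(1−9)(1−11)(1−7) = (−1)·(−8)·(−10)·(−6) = 480 ≡ 12, so v_4 = 12^{−1} = 12 (mod 13).
  i = 5 (α = 7): (7−2)(7−9)(7−11)(7−1) = 5·(−2)·(−4)·6 = 240 ≡ 6, so v_5 = 6^{−1} = 11 (mod 13).
  v = [4, 4, 8, 12, 11].
Step 2: syndromes of r = [6, 1, 4, 12, 2] (all sums mod 13).
  S_0 = Σ v_i r_i = 4·6 + 4·1 + 8·4 + 12·12 + 11·2 = 226 ≡ 5.
  S_1 = Σ v_i α_i r_i = 4·2·6 + 4·9·1 + 8·11·4 + 12·1·12 + 11·7·2 = 734 ≡ 6.
  α_i^2 mod 13 = [4, 3, 4, 1, 10].
  S_2 = Σ v_i α_i^2 r_i = 4·4·6 + 4·3·1 + 8·4·4 + 12·1·12 + 11·10·2 = 600 ≡ 2.
  S = (5, 6, 2) ≠ 0, so r is not a codeword (an error is present).
Step 3: locate the error. For a single error e at position i, S_ℓ = v_i·e·α_i^ℓ, so α_err = S_1/S_0.
  S_0^{−1} = 5^{−1} = 8 (mod 13), so α_err = 6·8 = 48 ≡ 9 = α_2. Error position i = 2.
  Consistency check: S_2/S_1 = 2·11 = 22 ≡ 9 = α_err ✓ (single-error assumption holds).
Step 4: error magnitude e = S_0/v_2 = S_0·∏_{j≠2}(α_2 − α_j) = 5·10 = 50 ≡ 11 (mod 13).
Step 5: correct position 2: c_2 = r_2 − e = 1 − 11 ≡ 3 (mod 13). Hence c = [6, 3, 4, 12, 2].
  Check: interpolating c through the α_i gives m(x) = 5 + 7·x (degree < 2) with m(α_i) = c_i for every i, so c is indeed a codeword.


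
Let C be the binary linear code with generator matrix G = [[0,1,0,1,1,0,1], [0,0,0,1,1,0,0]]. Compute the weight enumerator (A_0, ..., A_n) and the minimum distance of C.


Weight distribution: A_0 = 1, A_2 = 2, A_4 = 1. Minimum distance d = 2.

Enumerate all 2^2 = 4 messages m ∈ F_2^2.
For each, compute codeword c = mG in F_2^7, then tally its weight.
  m = 00 → c = 0000000, weight = 0.
  m = 10 → c = 0101101, weight = 4.
  m = 01 → c = 0001100, weight = 2.
  m = 11 → c = 0100001, weight = 2.
Tally weights:
  weight 0: 1 codewords.
  weight 2: 2 codewords.
  weight 4: 1 codewords.
Minimum distance d = smallest w > 0 with A_w > 0 = 2.
Sanity: Σ A_w = 4 = 2^2 = 4 ✓.
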